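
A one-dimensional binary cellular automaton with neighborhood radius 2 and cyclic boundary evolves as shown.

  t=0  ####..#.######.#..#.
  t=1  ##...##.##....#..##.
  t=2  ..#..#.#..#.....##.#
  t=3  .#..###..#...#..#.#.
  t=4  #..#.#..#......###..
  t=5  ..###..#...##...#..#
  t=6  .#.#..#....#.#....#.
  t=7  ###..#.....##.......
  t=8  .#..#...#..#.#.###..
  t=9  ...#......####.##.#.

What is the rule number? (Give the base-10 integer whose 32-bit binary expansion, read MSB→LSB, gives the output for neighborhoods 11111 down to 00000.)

229426273

  #####|.  b31=0 t=0,i=10
  ####.|.  b30=0 t=0,i=2
  ###.#|.  b29=0 t=0,i=13
  ###..|.  b28=0 t=0,i=3
  ##.##|#  b27=1 t=1,i=7
  ##.#.|#  b26=1 t=0,i=14
  ##..#|.  b25=0 t=0,i=4
  ##...|#  b24=1 t=1,i=2
  #.###|#  b23=1 t=0,i=0
  #.##.|.  b22=0 t=1,i=0
  #.#.#|#  b21=1 t=8,i=13
  #.#..|.  b20=0 t=0,i=15
  #..##|#  b19=1 t=1,i=16
  #..#.|#  b18=1 t=0,i=5
  #...#|.  b17=0 t=1,i=3
  #....|.  b16=0 t=1,i=11
  .####|#  b15=1 t=0,i=1
  .###.|#  b14=1 t=3,i=5
  .##.#|.  b13=0 t=1,i=6
  .##..|.  b12=0 t=1,i=1
  .#.##|.  b11=0 t=0,i=7
  .#.#.|#  b10=1 t=2,i=6
  .#..#|.  b9=0 t=0,i=16
  .#...|.  b8=0 t=2,i=11
  ..###|.  b7=0 t=3,i=4
  ..##.|#  b6=1 t=1,i=5
  ..#.#|#  b5=1 t=0,i=6
  ..#..|.  b4=0 t=1,i=14
  ...##|.  b3=0 t=1,i=4
  ...#.|.  b2=0 t=1,i=13
  ....#|.  b1=0 t=1,i=12
  .....|#  b0=1 t=2,i=13
  bits 00001101101011001100010001100001 = 229426273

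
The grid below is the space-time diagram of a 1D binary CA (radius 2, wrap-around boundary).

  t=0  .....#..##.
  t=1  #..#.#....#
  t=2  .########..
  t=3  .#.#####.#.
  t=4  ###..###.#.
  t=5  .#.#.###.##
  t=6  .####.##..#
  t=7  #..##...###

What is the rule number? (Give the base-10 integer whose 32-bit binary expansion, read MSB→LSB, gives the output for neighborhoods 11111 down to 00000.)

3811929522

  #####|#  b31=1 t=2,i=3
  ####.|#  b30=1 t=2,i=7
  ###.#|#  b29=1 t=3,i=7
  ###..|.  b28=0 t=2,i=8
  ##.##|.  b27=0 t=5,i=8
  ##.#.|.  b26=0 t=3,i=8
  ##..#|#  b25=1 t=1,i=1
  ##...|#  b24=1 t=0,i=10
  #.###|.  b23=0 t=3,i=3
  #.##.|.  b22=0 t=5,i=9
  #.#.#|#  b21=1 t=4,i=9
  #.#..|#  b20=1 t=1,i=5
  #..##|.  b19=0 t=0,i=7
  #..#.|#  b18=1 t=1,i=2
  #...#|.  b17=0 t=2,i=10
  #....|#  b16=1 t=0,i=0
  .####|.  b15=0 t=2,i=2
  .###.|#  b14=1 t=4,i=1
  .##.#|#  b13=1 t=5,i=10
  .##..|.  b12=0 t=0,i=9
  .#.##|#  b11=1 t=3,i=2
  .#.#.|#  b10=1 t=1,i=4
  .#..#|.  b9=0 t=0,i=6
  .#...|#  b8=1 t=1,i=6
  ..###|#  b7=1 t=2,i=1
  ..##.|.  b6=0 t=0,i=8
  ..#.#|#  b5=1 t=1,i=3
  ..#..|#  b4=1 t=0,i=5
  ...##|.  b3=0 t=1,i=9
  ...#.|.  b2=0 t=0,i=4
  ....#|#  b1=1 t=0,i=3
  .....|.  b0=0 t=0,i=1
  bits 11100011001101010110110110110010 = 3811929522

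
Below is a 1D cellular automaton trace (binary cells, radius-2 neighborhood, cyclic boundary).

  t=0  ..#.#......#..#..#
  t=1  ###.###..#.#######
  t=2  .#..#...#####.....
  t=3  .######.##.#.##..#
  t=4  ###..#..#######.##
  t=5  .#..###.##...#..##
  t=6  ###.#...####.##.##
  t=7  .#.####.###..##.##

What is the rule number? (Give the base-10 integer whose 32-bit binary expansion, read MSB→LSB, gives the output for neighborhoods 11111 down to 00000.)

1173863410

  [31] ##### => .  t=1,i=0
  [30] ####. => #  t=1,i=1
  [29] ###.# => .  t=1,i=2
  [28] ###.. => .  t=1,i=6
  [27] ##.## => .  t=1,i=3
  [26] ##.#. => #  t=3,i=10
  [25] ##..# => .  t=1,i=7
  [24] ##... => #  t=2,i=13
  [23] #.### => #  t=1,i=4
  [22] #.##. => #  t=3,i=8
  [21] #.#.# => #  t=3,i=11
  [20] #.#.. => #  t=0,i=4
  [19] #..## => .  t=4,i=7
  [18] #..#. => #  t=0,i=1
  [17] #...# => #  t=2,i=6
  [16] #.... => #  t=0,i=6
  [15] .#### => #  t=1,i=12
  [14] .###. => .  t=1,i=5
  [13] .##.# => #  t=3,i=9
  [12] .##.. => #  t=3,i=14
  [11] .#.## => #  t=1,i=10
  [10] .#.#. => .  t=0,i=3
  [9] .#..# => #  t=0,i=0
  [8] .#... => #  t=0,i=5
  [7] ..### => #  t=2,i=8
  [6] ..##. => #  t=5,i=16
  [5] ..#.# => #  t=0,i=2
  [4] ..#.. => #  t=0,i=11
  [3] ...## => .  t=2,i=7
  [2] ...#. => .  t=0,i=10
  [1] ....# => #  t=0,i=9
  [0] ..... => .  t=0,i=7
  bits 01000101111101111011101111110010 = 1173863410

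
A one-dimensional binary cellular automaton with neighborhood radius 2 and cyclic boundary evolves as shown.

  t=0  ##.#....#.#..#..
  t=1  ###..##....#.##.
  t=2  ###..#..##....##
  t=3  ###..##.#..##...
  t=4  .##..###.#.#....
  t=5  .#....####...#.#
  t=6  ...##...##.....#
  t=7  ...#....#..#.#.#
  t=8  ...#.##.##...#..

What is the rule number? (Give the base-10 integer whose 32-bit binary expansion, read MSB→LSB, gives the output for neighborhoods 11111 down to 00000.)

4238434898

  nb #####: next=#  (t=2,i=0, bit31=1)
  nb ####.: next=#  (t=2,i=1, bit30=1)
  nb ###.#: next=#  (t=4,i=7, bit29=1)
  nb ###..: next=#  (t=1,i=2, bit28=1)
  nb ##.##: next=#  (t=1,i=15, bit27=1)
  nb ##.#.: next=#  (t=0,i=2, bit26=1)
  nb ##..#: next=.  (t=1,i=3, bit25=0)
  nb ##...: next=.  (t=1,i=7, bit24=0)
  nb #.###: next=#  (t=1,i=0, bit23=1)
  nb #.##.: next=.  (t=1,i=13, bit22=0)
  nb #.#.#: next=#  (t=4,i=9, bit21=1)
  nb #.#..: next=.  (t=0,i=3, bit20=0)
  nb #..##: next=.  (t=0,i=15, bit19=0)
  nb #..#.: next=.  (t=0,i=12, bit18=0)
  nb #...#: next=.  (t=3,i=14, bit17=0)
  nb #....: next=#  (t=0,i=5, bit16=1)
  nb .####: next=.  (t=2,i=15, bit15=0)
  nb .###.: next=#  (t=1,i=1, bit14=1)
  nb .##.#: next=#  (t=0,i=1, bit13=1)
  nb .##..: next=.  (t=1,i=6, bit12=0)
  nb .#.##: next=.  (t=1,i=12, bit11=0)
  nb .#.#.: next=.  (t=0,i=9, bit10=0)
  nb .#..#: next=#  (t=0,i=11, bit9=1)
  nb .#...: next=.  (t=0,i=4, bit8=0)
  nb ..###: next=.  (t=2,i=14, bit7=0)
  nb ..##.: next=#  (t=0,i=0, bit6=1)
  nb ..#.#: next=.  (t=0,i=8, bit5=0)
  nb ..#..: next=#  (t=0,i=13, bit4=1)
  nb ...##: next=.  (t=2,i=13, bit3=0)
  nb ...#.: next=.  (t=0,i=7, bit2=0)
  nb ....#: next=#  (t=0,i=6, bit1=1)
  nb .....: next=.  (t=4,i=14, bit0=0)
  bits 11111100101000010110001001010010 = 4238434898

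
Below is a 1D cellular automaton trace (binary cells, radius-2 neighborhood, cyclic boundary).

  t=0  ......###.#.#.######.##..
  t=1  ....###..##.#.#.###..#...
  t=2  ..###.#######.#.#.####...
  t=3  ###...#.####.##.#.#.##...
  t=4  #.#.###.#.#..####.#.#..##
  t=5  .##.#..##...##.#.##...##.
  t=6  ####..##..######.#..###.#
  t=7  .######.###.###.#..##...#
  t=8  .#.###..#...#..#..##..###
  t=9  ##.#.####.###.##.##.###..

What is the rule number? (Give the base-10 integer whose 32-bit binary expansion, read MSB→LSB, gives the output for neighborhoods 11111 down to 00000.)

  ##### -> #   bit 31 = 1  t=0,i=16
  ####. -> #   bit 30 = 1  t=0,i=18
  ###.# -> .   bit 29 = 0  t=0,i=8
  ###.. -> #   bit 28 = 1  t=1,i=6
  ##.## -> .   bit 27 = 0  t=0,i=20
  ##.#. -> #   bit 26 = 1  t=0,i=9
  ##..# -> #   bit 25 = 1  t=1,i=7
  ##... -> .   bit 24 = 0  t=0,i=23
  #.### -> #   bit 23 = 1  t=0,i=14
  #.##. -> #   bit 22 = 1  t=0,i=21
  #.#.# -> #   bit 21 = 1  t=0,i=10
  #.#.. -> .   bit 20 = 0  t=4,i=10
  #..## -> #   bit 19 = 1  t=1,i=8
  #..#. -> #   bit 18 = 1  t=1,i=20
  #...# -> #   bit 17 = 1  t=3,i=4
  #.... -> .   bit 16 = 0  t=0,i=24
  .#### -> .   bit 15 = 0  t=0,i=15
  .###. -> .   bit 14 = 0  t=0,i=7
  .##.# -> #   bit 13 = 1  t=1,i=10
  .##.. -> .   bit 12 = 0  t=0,i=22
  .#.## -> .   bit 11 = 0  t=0,i=13
  .#.#. -> .   bit 10 = 0  t=0,i=11
  .#..# -> .   bit 9 = 0  t=4,i=11
  .#... -> .   bit 8 = 0  t=1,i=22
  ..### -> #   bit 7 = 1  t=0,i=6
  ..##. -> #   bit 6 = 1  t=1,i=9
  ..#.# -> #   bit 5 = 1  t=3,i=6
  ..#.. -> #   bit 4 = 1  t=1,i=21
  ...## -> #   bit 3 = 1  t=0,i=5
  ...#. -> #   bit 2 = 1  t=3,i=5
  ....# -> #   bit 1 = 1  t=0,i=4
  ..... -> .   bit 0 = 0  t=0,i=0
  bits 11010110111011100010000011111110 = 3605930238

3605930238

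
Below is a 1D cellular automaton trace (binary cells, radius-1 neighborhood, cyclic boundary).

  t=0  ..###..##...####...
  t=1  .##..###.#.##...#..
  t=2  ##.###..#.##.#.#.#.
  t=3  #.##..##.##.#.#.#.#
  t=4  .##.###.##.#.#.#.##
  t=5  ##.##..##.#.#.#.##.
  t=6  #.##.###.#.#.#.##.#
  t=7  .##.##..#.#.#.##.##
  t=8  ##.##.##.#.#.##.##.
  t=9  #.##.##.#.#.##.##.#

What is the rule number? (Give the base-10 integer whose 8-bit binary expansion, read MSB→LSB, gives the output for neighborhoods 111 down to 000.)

58

  ### -> .   bit 7 = 0  t=0,i=3
  ##. -> .   bit 6 = 0  t=0,i=4
  #.# -> #   bit 5 = 1  t=1,i=8
  #.. -> #   bit 4 = 1  t=0,i=5
  .## -> #   bit 3 = 1  t=0,i=2
  .#. -> .   bit 2 = 0  t=1,i=9
  ..# -> #   bit 1 = 1  t=0,i=1
  ... -> .   bit 0 = 0  t=0,i=0
  bits 00111010 = 58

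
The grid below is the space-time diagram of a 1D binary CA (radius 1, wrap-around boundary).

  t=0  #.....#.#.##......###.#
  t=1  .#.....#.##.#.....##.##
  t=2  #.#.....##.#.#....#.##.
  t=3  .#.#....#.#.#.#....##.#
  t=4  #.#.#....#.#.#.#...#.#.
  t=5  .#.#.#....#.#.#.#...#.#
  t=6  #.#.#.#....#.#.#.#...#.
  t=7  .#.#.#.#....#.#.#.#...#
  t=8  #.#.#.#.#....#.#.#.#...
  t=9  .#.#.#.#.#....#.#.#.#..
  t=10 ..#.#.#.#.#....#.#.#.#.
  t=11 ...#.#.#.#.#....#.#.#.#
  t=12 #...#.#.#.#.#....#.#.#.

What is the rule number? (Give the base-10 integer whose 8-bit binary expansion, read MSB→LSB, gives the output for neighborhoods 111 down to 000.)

  ### -> #   bit 7 = 1  t=0,i=19
  ##. -> .   bit 6 = 0  t=0,i=0
  #.# -> #   bit 5 = 1  t=0,i=7
  #.. -> #   bit 4 = 1  t=0,i=1
  .## -> #   bit 3 = 1  t=0,i=10
  .#. -> .   bit 2 = 0  t=0,i=6
  ..# -> .   bit 1 = 0  t=0,i=5
  ... -> .   bit 0 = 0  t=0,i=2
  bits 10111000 = 184

184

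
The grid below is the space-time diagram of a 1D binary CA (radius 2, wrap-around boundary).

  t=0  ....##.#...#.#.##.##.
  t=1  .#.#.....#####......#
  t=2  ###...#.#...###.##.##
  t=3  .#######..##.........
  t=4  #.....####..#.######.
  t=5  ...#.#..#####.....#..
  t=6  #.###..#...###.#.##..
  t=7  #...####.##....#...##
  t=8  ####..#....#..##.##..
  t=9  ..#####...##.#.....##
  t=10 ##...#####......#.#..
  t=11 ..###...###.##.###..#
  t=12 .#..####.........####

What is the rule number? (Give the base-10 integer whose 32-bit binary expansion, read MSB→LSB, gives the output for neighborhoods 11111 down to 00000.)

1395524669

  #####|.  b31=0 t=1,i=11
  ####.|#  b30=1 t=1,i=12
  ###.#|.  b29=0 t=2,i=14
  ###..|#  b28=1 t=1,i=13
  ##.##|.  b27=0 t=0,i=17
  ##.#.|.  b26=0 t=0,i=6
  ##..#|#  b25=1 t=3,i=8
  ##...|#  b24=1 t=0,i=20
  #.###|.  b23=0 t=2,i=19
  #.##.|.  b22=0 t=0,i=15
  #.#.#|#  b21=1 t=0,i=13
  #.#..|.  b20=0 t=0,i=7
  #..##|#  b19=1 t=3,i=9
  #..#.|#  b18=1 t=4,i=11
  #...#|#  b17=1 t=0,i=9
  #....|.  b16=0 t=0,i=0
  .####|.  b15=0 t=1,i=10
  .###.|.  b14=0 t=2,i=13
  .##.#|.  b13=0 t=0,i=5
  .##..|.  b12=0 t=0,i=19
  .#.##|.  b11=0 t=0,i=14
  .#.#.|#  b10=1 t=0,i=12
  .#..#|.  b9=0 t=5,i=6
  .#...|.  b8=0 t=0,i=8
  ..###|.  b7=0 t=1,i=9
  ..##.|.  b6=0 t=0,i=4
  ..#.#|#  b5=1 t=0,i=11
  ..#..|#  b4=1 t=5,i=18
  ...##|#  b3=1 t=0,i=3
  ...#.|#  b2=1 t=0,i=10
  ....#|.  b1=0 t=0,i=2
  .....|#  b0=1 t=0,i=1
  bits 01010011001011100000010000111101 = 1395524669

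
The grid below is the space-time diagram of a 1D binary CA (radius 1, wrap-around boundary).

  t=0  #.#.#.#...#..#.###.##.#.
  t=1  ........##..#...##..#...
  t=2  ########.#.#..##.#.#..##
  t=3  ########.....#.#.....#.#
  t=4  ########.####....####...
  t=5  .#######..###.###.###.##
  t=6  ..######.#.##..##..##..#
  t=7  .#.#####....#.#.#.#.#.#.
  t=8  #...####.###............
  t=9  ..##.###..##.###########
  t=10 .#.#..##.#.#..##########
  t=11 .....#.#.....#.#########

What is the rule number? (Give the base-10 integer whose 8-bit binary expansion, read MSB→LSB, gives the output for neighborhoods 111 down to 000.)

  ###|#  b7=1 t=0,i=16
  ##.|#  b6=1 t=0,i=17
  #.#|.  b5=0 t=0,i=1
  #..|.  b4=0 t=0,i=7
  .##|.  b3=0 t=0,i=15
  .#.|.  b2=0 t=0,i=0
  ..#|#  b1=1 t=0,i=9
  ...|#  b0=1 t=0,i=8
  bits 11000011 = 195

195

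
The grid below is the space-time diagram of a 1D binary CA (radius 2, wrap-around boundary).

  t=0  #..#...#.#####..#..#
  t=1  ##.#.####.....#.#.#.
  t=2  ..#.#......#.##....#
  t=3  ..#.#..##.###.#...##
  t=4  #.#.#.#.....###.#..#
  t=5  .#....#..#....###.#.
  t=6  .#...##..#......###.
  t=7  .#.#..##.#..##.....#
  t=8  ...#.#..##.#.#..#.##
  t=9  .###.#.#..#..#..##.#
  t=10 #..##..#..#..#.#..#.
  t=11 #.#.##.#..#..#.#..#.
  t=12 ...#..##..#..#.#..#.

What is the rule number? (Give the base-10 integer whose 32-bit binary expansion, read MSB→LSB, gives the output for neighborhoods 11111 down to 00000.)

639244341

  nb #####: next=.  (t=0,i=11, bit31=0)
  nb ####.: next=.  (t=0,i=12, bit30=0)
  nb ###.#: next=#  (t=3,i=12, bit29=1)
  nb ###..: next=.  (t=0,i=13, bit28=0)
  nb ##.##: next=.  (t=3,i=9, bit27=0)
  nb ##.#.: next=#  (t=1,i=2, bit26=1)
  nb ##..#: next=#  (t=0,i=1, bit25=1)
  nb ##...: next=.  (t=1,i=9, bit24=0)
  nb #.###: next=.  (t=0,i=9, bit23=0)
  nb #.##.: next=.  (t=1,i=0, bit22=0)
  nb #.#.#: next=.  (t=1,i=3, bit21=0)
  nb #.#..: next=#  (t=2,i=4, bit20=1)
  nb #..##: next=#  (t=0,i=18, bit19=1)
  nb #..#.: next=.  (t=0,i=2, bit18=0)
  nb #...#: next=#  (t=0,i=5, bit17=1)
  nb #....: next=.  (t=1,i=10, bit16=0)
  nb .####: next=.  (t=0,i=10, bit15=0)
  nb .###.: next=.  (t=3,i=11, bit14=0)
  nb .##.#: next=.  (t=1,i=1, bit13=0)
  nb .##..: next=#  (t=0,i=0, bit12=1)
  nb .#.##: next=#  (t=0,i=8, bit11=1)
  nb .#.#.: next=.  (t=1,i=15, bit10=0)
  nb .#..#: next=.  (t=0,i=17, bit9=0)
  nb .#...: next=.  (t=0,i=4, bit8=0)
  nb ..###: next=.  (t=4,i=12, bit7=0)
  nb ..##.: next=.  (t=0,i=19, bit6=0)
  nb ..#.#: next=#  (t=0,i=7, bit5=1)
  nb ..#..: next=#  (t=0,i=3, bit4=1)
  nb ...##: next=.  (t=3,i=17, bit3=0)
  nb ...#.: next=#  (t=0,i=6, bit2=1)
  nb ....#: next=.  (t=1,i=12, bit1=0)
  nb .....: next=#  (t=1,i=11, bit0=1)
  bits 00100110000110100001100000110101 = 639244341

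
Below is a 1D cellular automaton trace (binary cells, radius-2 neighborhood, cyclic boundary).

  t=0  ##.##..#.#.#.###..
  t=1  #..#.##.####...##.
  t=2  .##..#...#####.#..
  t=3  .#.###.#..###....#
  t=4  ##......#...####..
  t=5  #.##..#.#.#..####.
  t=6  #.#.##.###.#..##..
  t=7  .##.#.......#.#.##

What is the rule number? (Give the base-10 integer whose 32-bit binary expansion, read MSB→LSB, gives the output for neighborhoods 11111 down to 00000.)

  [31] ##### => #  t=2,i=11
  [30] ####. => #  t=1,i=10
  [29] ###.# => .  t=2,i=13
  [28] ###.. => #  t=0,i=15
  [27] ##.## => .  t=0,i=2
  [26] ##.#. => .  t=1,i=17
  [25] ##..# => #  t=0,i=5
  [24] ##... => #  t=1,i=12
  [23] #.### => .  t=0,i=13
  [22] #.##. => #  t=0,i=3
  [21] #.#.# => #  t=0,i=9
  [20] #.#.. => .  t=1,i=0
  [19] #..## => .  t=0,i=17
  [18] #..#. => #  t=0,i=6
  [17] #...# => #  t=1,i=13
  [16] #.... => #  t=3,i=14
  [15] .#### => #  t=1,i=9
  [14] .###. => .  t=0,i=14
  [13] .##.# => .  t=0,i=1
  [12] .##.. => .  t=0,i=4
  [11] .#.## => .  t=0,i=12
  [10] .#.#. => #  t=0,i=8
  [9] .#..# => #  t=1,i=1
  [8] .#... => .  t=2,i=6
  [7] ..### => .  t=2,i=9
  [6] ..##. => #  t=0,i=0
  [5] ..#.# => .  t=0,i=7
  [4] ..#.. => #  t=2,i=5
  [3] ...## => .  t=1,i=14
  [2] ...#. => .  t=3,i=16
  [1] ....# => #  t=3,i=15
  [0] ..... => .  t=4,i=4
  bits 11010011011001111000011001010010 = 3546777170

3546777170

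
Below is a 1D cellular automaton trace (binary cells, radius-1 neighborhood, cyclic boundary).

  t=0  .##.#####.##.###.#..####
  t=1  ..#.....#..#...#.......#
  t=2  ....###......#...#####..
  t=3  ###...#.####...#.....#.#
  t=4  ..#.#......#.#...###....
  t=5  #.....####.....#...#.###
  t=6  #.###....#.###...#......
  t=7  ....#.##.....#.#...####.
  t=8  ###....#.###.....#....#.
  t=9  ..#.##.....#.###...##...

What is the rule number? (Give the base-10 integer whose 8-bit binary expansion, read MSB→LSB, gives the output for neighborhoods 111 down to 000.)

  ###|.  b7=0 t=0,i=5
  ##.|#  b6=1 t=0,i=2
  #.#|.  b5=0 t=0,i=0
  #..|.  b4=0 t=0,i=18
  .##|.  b3=0 t=0,i=1
  .#.|.  b2=0 t=0,i=17
  ..#|.  b1=0 t=0,i=19
  ...|#  b0=1 t=1,i=4
  bits 01000001 = 65

65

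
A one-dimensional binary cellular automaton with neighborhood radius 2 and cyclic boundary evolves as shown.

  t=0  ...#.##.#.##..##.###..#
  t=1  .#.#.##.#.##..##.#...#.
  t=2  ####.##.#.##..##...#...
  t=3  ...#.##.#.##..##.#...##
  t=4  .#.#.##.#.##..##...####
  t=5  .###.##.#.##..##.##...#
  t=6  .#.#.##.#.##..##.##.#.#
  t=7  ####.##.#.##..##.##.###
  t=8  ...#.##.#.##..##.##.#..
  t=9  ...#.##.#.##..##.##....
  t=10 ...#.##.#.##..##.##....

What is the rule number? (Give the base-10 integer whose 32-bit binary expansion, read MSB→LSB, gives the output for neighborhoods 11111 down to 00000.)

  ##### -> .   bit 31 = 0  t=7,i=0
  ####. -> .   bit 30 = 0  t=2,i=2
  ###.# -> #   bit 29 = 1  t=2,i=3
  ###.. -> .   bit 28 = 0  t=0,i=19
  ##.## -> .   bit 27 = 0  t=0,i=16
  ##.#. -> .   bit 26 = 0  t=0,i=7
  ##..# -> .   bit 25 = 0  t=0,i=12
  ##... -> .   bit 24 = 0  t=2,i=16
  #.### -> #   bit 23 = 1  t=0,i=17
  #.##. -> #   bit 22 = 1  t=0,i=5
  #.#.# -> #   bit 21 = 1  t=0,i=8
  #.#.. -> .   bit 20 = 0  t=1,i=17
  #..## -> .   bit 19 = 0  t=0,i=13
  #..#. -> #   bit 18 = 1  t=0,i=21
  #...# -> #   bit 17 = 1  t=0,i=1
  #.... -> .   bit 16 = 0  t=8,i=22
  .#### -> .   bit 15 = 0  t=2,i=1
  .###. -> .   bit 14 = 0  t=0,i=18
  .##.# -> #   bit 13 = 1  t=0,i=6
  .##.. -> #   bit 12 = 1  t=0,i=11
  .#.## -> .   bit 11 = 0  t=0,i=4
  .#.#. -> #   bit 10 = 1  t=1,i=2
  .#..# -> .   bit 9 = 0  t=1,i=22
  .#... -> .   bit 8 = 0  t=0,i=0
  ..### -> .   bit 7 = 0  t=2,i=0
  ..##. -> #   bit 6 = 1  t=0,i=14
  ..#.# -> #   bit 5 = 1  t=0,i=3
  ..#.. -> .   bit 4 = 0  t=0,i=22
  ...## -> #   bit 3 = 1  t=2,i=22
  ...#. -> .   bit 2 = 0  t=0,i=2
  ....# -> .   bit 1 = 0  t=8,i=1
  ..... -> .   bit 0 = 0  t=8,i=0
  bits 00100000111001100011010001101000 = 551957608

551957608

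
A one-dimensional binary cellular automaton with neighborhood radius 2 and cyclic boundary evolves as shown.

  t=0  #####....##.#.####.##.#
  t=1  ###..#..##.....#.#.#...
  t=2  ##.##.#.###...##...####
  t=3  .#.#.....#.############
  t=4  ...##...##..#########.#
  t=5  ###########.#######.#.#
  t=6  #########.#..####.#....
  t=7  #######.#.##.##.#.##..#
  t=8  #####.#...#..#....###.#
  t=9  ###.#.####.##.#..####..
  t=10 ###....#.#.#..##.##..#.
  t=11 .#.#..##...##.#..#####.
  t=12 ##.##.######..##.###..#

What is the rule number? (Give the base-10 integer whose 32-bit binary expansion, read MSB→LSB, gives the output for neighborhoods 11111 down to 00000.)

  nb #####: next=#  (t=0,i=1, bit31=1)
  nb ####.: next=.  (t=0,i=3, bit30=0)
  nb ###.#: next=#  (t=0,i=17, bit29=1)
  nb ###..: next=.  (t=0,i=4, bit28=0)
  nb ##.##: next=.  (t=0,i=18, bit27=0)
  nb ##.#.: next=.  (t=0,i=11, bit26=0)
  nb ##..#: next=#  (t=1,i=3, bit25=1)
  nb ##...: next=#  (t=0,i=5, bit24=1)
  nb #.###: next=.  (t=0,i=14, bit23=0)
  nb #.##.: next=#  (t=0,i=19, bit22=1)
  nb #.#.#: next=.  (t=0,i=12, bit21=0)
  nb #.#..: next=#  (t=1,i=19, bit20=1)
  nb #..##: next=.  (t=1,i=7, bit19=0)
  nb #..#.: next=#  (t=1,i=4, bit18=1)
  nb #...#: next=#  (t=1,i=21, bit17=1)
  nb #....: next=.  (t=0,i=6, bit16=0)
  nb .####: next=#  (t=0,i=0, bit15=1)
  nb .###.: next=#  (t=1,i=1, bit14=1)
  nb .##.#: next=.  (t=0,i=10, bit13=0)
  nb .##..: next=#  (t=1,i=9, bit12=1)
  nb .#.##: next=.  (t=0,i=13, bit11=0)
  nb .#.#.: next=.  (t=1,i=16, bit10=0)
  nb .#..#: next=#  (t=1,i=6, bit9=1)
  nb .#...: next=#  (t=1,i=20, bit8=1)
  nb ..###: next=#  (t=1,i=0, bit7=1)
  nb ..##.: next=#  (t=0,i=9, bit6=1)
  nb ..#.#: next=#  (t=1,i=15, bit5=1)
  nb ..#..: next=.  (t=1,i=5, bit4=0)
  nb ...##: next=#  (t=0,i=8, bit3=1)
  nb ...#.: next=#  (t=1,i=14, bit2=1)
  nb ....#: next=.  (t=0,i=7, bit1=0)
  nb .....: next=.  (t=1,i=12, bit0=0)
  bits 10100011010101101101001111101100 = 2740376556

2740376556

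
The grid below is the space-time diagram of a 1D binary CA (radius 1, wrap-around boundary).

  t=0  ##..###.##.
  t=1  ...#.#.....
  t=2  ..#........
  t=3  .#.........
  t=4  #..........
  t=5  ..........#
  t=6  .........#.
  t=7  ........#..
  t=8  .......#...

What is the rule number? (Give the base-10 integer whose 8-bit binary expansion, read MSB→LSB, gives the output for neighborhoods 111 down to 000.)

  ### -> #   bit 7 = 1  t=0,i=5
  ##. -> .   bit 6 = 0  t=0,i=1
  #.# -> .   bit 5 = 0  t=0,i=7
  #.. -> .   bit 4 = 0  t=0,i=2
  .## -> .   bit 3 = 0  t=0,i=0
  .#. -> .   bit 2 = 0  t=1,i=3
  ..# -> #   bit 1 = 1  t=0,i=3
  ... -> .   bit 0 = 0  t=1,i=0
  bits 10000010 = 130

130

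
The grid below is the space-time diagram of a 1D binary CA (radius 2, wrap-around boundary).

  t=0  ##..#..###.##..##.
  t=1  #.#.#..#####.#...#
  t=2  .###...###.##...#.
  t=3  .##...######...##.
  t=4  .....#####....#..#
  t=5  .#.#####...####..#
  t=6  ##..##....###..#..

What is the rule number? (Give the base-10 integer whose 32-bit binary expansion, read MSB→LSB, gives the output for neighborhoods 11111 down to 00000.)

2925642910

  nb #####: next=#  (t=1,i=9, bit31=1)
  nb ####.: next=.  (t=1,i=10, bit30=0)
  nb ###.#: next=#  (t=0,i=9, bit29=1)
  nb ###..: next=.  (t=2,i=3, bit28=0)
  nb ##.##: next=#  (t=0,i=10, bit27=1)
  nb ##.#.: next=#  (t=1,i=1, bit26=1)
  nb ##..#: next=#  (t=0,i=2, bit25=1)
  nb ##...: next=.  (t=2,i=4, bit24=0)
  nb #.###: next=.  (t=5,i=3, bit23=0)
  nb #.##.: next=#  (t=0,i=0, bit22=1)
  nb #.#.#: next=#  (t=1,i=2, bit21=1)
  nb #.#..: next=.  (t=1,i=4, bit20=0)
  nb #..##: next=.  (t=0,i=6, bit19=0)
  nb #..#.: next=.  (t=0,i=3, bit18=0)
  nb #...#: next=.  (t=1,i=15, bit17=0)
  nb #....: next=#  (t=4,i=1, bit16=1)
  nb .####: next=#  (t=1,i=8, bit15=1)
  nb .###.: next=#  (t=0,i=8, bit14=1)
  nb .##.#: next=.  (t=0,i=16, bit13=0)
  nb .##..: next=.  (t=0,i=1, bit12=0)
  nb .#.##: next=.  (t=5,i=2, bit11=0)
  nb .#.#.: next=#  (t=1,i=3, bit10=1)
  nb .#..#: next=.  (t=0,i=5, bit9=0)
  nb .#...: next=.  (t=1,i=14, bit8=0)
  nb ..###: next=#  (t=0,i=7, bit7=1)
  nb ..##.: next=.  (t=0,i=15, bit6=0)
  nb ..#.#: next=.  (t=5,i=17, bit5=0)
  nb ..#..: next=#  (t=0,i=4, bit4=1)
  nb ...##: next=#  (t=1,i=16, bit3=1)
  nb ...#.: next=#  (t=2,i=15, bit2=1)
  nb ....#: next=#  (t=4,i=3, bit1=1)
  nb .....: next=.  (t=4,i=2, bit0=0)
  bits 10101110011000011100010010011110 = 2925642910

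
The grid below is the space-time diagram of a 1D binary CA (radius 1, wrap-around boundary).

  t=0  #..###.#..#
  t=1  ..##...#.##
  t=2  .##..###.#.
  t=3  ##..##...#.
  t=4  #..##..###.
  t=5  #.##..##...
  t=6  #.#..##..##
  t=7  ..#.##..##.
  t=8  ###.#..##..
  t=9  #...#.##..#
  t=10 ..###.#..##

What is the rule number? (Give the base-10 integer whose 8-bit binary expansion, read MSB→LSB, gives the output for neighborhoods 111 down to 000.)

  ### -> .   bit 7 = 0  t=0,i=4
  ##. -> .   bit 6 = 0  t=0,i=0
  #.# -> .   bit 5 = 0  t=0,i=6
  #.. -> .   bit 4 = 0  t=0,i=1
  .## -> #   bit 3 = 1  t=0,i=3
  .#. -> #   bit 2 = 1  t=0,i=7
  ..# -> #   bit 1 = 1  t=0,i=2
  ... -> #   bit 0 = 1  t=1,i=5
  bits 00001111 = 15

15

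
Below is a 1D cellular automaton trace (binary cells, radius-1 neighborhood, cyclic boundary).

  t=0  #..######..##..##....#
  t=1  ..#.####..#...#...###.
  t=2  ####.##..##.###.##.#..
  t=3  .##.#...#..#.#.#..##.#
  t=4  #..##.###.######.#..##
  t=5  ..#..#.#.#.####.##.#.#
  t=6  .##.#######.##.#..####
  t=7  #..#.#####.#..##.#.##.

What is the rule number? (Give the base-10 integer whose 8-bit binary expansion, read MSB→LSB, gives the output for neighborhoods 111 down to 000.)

  nb ###: next=#  (t=0,i=4, bit7=1)
  nb ##.: next=.  (t=0,i=0, bit6=0)
  nb #.#: next=#  (t=1,i=3, bit5=1)
  nb #..: next=.  (t=0,i=1, bit4=0)
  nb .##: next=.  (t=0,i=3, bit3=0)
  nb .#.: next=#  (t=1,i=2, bit2=1)
  nb ..#: next=#  (t=0,i=2, bit1=1)
  nb ...: next=#  (t=0,i=18, bit0=1)
  bits 10100111 = 167

167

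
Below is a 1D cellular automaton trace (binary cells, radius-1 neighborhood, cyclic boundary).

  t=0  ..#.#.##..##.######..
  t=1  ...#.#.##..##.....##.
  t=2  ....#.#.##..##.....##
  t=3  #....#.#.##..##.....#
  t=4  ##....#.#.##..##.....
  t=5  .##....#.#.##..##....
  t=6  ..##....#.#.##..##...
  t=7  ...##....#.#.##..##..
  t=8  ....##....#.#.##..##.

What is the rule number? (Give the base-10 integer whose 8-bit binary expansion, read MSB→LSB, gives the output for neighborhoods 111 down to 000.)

112

  [7] ### => .  t=0,i=14
  [6] ##. => #  t=0,i=7
  [5] #.# => #  t=0,i=3
  [4] #.. => #  t=0,i=8
  [3] .## => .  t=0,i=6
  [2] .#. => .  t=0,i=2
  [1] ..# => .  t=0,i=1
  [0] ... => .  t=0,i=0
  bits 01110000 = 112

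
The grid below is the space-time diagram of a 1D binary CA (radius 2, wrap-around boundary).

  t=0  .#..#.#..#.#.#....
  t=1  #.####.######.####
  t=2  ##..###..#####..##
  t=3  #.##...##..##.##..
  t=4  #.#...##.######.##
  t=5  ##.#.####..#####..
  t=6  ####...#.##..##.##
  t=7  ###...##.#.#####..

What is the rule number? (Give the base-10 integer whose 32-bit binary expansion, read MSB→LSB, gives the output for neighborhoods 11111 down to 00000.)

  ##### -> #   bit 31 = 1  t=1,i=9
  ####. -> #   bit 30 = 1  t=1,i=4
  ###.# -> #   bit 29 = 1  t=1,i=0
  ###.. -> .   bit 28 = 0  t=2,i=1
  ##.## -> #   bit 27 = 1  t=1,i=1
  ##.#. -> #   bit 26 = 1  t=4,i=1
  ##..# -> #   bit 25 = 1  t=2,i=2
  ##... -> .   bit 24 = 0  t=3,i=4
  #.### -> .   bit 23 = 0  t=1,i=2
  #.##. -> #   bit 22 = 1  t=3,i=2
  #.#.# -> #   bit 21 = 1  t=0,i=11
  #.#.. -> .   bit 20 = 0  t=0,i=6
  #..## -> #   bit 19 = 1  t=2,i=3
  #..#. -> #   bit 18 = 1  t=0,i=3
  #...# -> .   bit 17 = 0  t=3,i=5
  #.... -> #   bit 16 = 1  t=0,i=15
  .#### -> .   bit 15 = 0  t=1,i=3
  .###. -> .   bit 14 = 0  t=2,i=5
  .##.# -> #   bit 13 = 1  t=3,i=12
  .##.. -> .   bit 12 = 0  t=3,i=3
  .#.## -> .   bit 11 = 0  t=3,i=1
  .#.#. -> #   bit 10 = 1  t=0,i=5
  .#..# -> #   bit 9 = 1  t=0,i=2
  .#... -> #   bit 8 = 1  t=0,i=14
  ..### -> .   bit 7 = 0  t=2,i=4
  ..##. -> #   bit 6 = 1  t=3,i=7
  ..#.# -> #   bit 5 = 1  t=0,i=4
  ..#.. -> .   bit 4 = 0  t=0,i=1
  ...## -> #   bit 3 = 1  t=3,i=6
  ...#. -> #   bit 2 = 1  t=0,i=0
  ....# -> #   bit 1 = 1  t=0,i=17
  ..... -> #   bit 0 = 1  t=0,i=16
  bits 11101110011011010010011101101111 = 4000130927

4000130927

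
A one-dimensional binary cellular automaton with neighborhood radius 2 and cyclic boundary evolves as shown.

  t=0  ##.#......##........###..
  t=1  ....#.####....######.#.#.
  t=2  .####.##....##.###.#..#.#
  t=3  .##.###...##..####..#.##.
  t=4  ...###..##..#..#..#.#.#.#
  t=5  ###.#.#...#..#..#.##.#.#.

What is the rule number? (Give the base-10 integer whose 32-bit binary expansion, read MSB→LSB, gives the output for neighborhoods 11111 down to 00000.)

  #####|#  b31=1 t=1,i=16
  ####.|.  b30=0 t=1,i=8
  ###.#|#  b29=1 t=1,i=19
  ###..|.  b28=0 t=0,i=22
  ##.##|#  b27=1 t=2,i=5
  ##.#.|.  b26=0 t=0,i=2
  ##..#|#  b25=1 t=0,i=23
  ##...|.  b24=0 t=0,i=12
  #.###|#  b23=1 t=1,i=6
  #.##.|#  b22=1 t=2,i=6
  #.#.#|.  b21=0 t=1,i=21
  #.#..|.  b20=0 t=0,i=3
  #..##|.  b19=0 t=0,i=24
  #..#.|.  b18=0 t=2,i=21
  #...#|#  b17=1 t=3,i=8
  #....|.  b16=0 t=0,i=5
  .####|#  b15=1 t=1,i=7
  .###.|#  b14=1 t=0,i=21
  .##.#|.  b13=0 t=0,i=1
  .##..|.  b12=0 t=0,i=11
  .#.##|.  b11=0 t=1,i=5
  .#.#.|#  b10=1 t=1,i=22
  .#..#|#  b9=1 t=2,i=20
  .#...|#  b8=1 t=0,i=4
  ..###|.  b7=0 t=0,i=20
  ..##.|.  b6=0 t=0,i=0
  ..#.#|#  b5=1 t=1,i=4
  ..#..|.  b4=0 t=4,i=12
  ...##|#  b3=1 t=0,i=9
  ...#.|#  b2=1 t=1,i=3
  ....#|#  b1=1 t=0,i=8
  .....|#  b0=1 t=0,i=6
  bits 10101010110000101100011100101111 = 2864891695

2864891695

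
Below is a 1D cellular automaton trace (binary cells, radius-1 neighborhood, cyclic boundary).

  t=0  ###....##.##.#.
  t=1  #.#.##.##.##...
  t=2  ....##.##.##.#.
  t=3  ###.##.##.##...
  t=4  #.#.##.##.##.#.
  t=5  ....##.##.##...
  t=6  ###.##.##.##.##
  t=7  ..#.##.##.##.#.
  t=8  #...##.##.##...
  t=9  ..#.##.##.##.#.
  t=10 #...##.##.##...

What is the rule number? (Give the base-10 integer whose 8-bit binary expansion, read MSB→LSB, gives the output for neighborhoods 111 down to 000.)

  ### -> .   bit 7 = 0  t=0,i=1
  ##. -> #   bit 6 = 1  t=0,i=2
  #.# -> .   bit 5 = 0  t=0,i=9
  #.. -> .   bit 4 = 0  t=0,i=3
  .## -> #   bit 3 = 1  t=0,i=0
  .#. -> .   bit 2 = 0  t=0,i=13
  ..# -> .   bit 1 = 0  t=0,i=6
  ... -> #   bit 0 = 1  t=0,i=4
  bits 01001001 = 73

73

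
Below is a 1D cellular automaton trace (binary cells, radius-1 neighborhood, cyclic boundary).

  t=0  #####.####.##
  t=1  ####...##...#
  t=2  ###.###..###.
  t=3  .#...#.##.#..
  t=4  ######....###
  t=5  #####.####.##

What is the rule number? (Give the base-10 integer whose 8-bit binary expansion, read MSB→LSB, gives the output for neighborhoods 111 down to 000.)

151

  [7] ### => #  t=0,i=0
  [6] ##. => .  t=0,i=4
  [5] #.# => .  t=0,i=5
  [4] #.. => #  t=1,i=4
  [3] .## => .  t=0,i=6
  [2] .#. => #  t=3,i=1
  [1] ..# => #  t=1,i=6
  [0] ... => #  t=1,i=5
  bits 10010111 = 151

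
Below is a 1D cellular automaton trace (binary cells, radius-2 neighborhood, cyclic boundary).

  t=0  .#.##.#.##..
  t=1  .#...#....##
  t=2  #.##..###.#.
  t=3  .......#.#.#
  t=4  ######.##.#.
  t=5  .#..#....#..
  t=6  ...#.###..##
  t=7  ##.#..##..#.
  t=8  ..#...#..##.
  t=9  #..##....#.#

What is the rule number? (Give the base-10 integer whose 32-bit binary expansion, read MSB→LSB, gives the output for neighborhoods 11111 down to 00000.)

1426572643

  ##### -> .   bit 31 = 0  t=4,i=2
  ####. -> #   bit 30 = 1  t=4,i=4
  ###.# -> .   bit 29 = 0  t=2,i=8
  ###.. -> #   bit 28 = 1  t=6,i=7
  ##.## -> .   bit 27 = 0  t=4,i=6
  ##.#. -> #   bit 26 = 1  t=0,i=5
  ##..# -> .   bit 25 = 0  t=2,i=4
  ##... -> #   bit 24 = 1  t=0,i=10
  #.### -> .   bit 23 = 0  t=4,i=0
  #.##. -> .   bit 22 = 0  t=0,i=3
  #.#.# -> .   bit 21 = 0  t=0,i=6
  #.#.. -> .   bit 20 = 0  t=1,i=1
  #..## -> .   bit 19 = 0  t=2,i=5
  #..#. -> #   bit 18 = 1  t=5,i=3
  #...# -> #   bit 17 = 1  t=0,i=11
  #.... -> #   bit 16 = 1  t=1,i=7
  .#### -> #   bit 15 = 1  t=4,i=1
  .###. -> #   bit 14 = 1  t=2,i=7
  .##.# -> .   bit 13 = 0  t=0,i=4
  .##.. -> .   bit 12 = 0  t=0,i=9
  .#.## -> .   bit 11 = 0  t=0,i=2
  .#.#. -> #   bit 10 = 1  t=2,i=11
  .#..# -> .   bit 9 = 0  t=5,i=2
  .#... -> #   bit 8 = 1  t=1,i=2
  ..### -> .   bit 7 = 0  t=2,i=6
  ..##. -> #   bit 6 = 1  t=1,i=10
  ..#.# -> #   bit 5 = 1  t=0,i=1
  ..#.. -> .   bit 4 = 0  t=1,i=5
  ...## -> .   bit 3 = 0  t=1,i=9
  ...#. -> .   bit 2 = 0  t=0,i=0
  ....# -> #   bit 1 = 1  t=1,i=8
  ..... -> #   bit 0 = 1  t=3,i=2
  bits 01010101000001111100010101100011 = 1426572643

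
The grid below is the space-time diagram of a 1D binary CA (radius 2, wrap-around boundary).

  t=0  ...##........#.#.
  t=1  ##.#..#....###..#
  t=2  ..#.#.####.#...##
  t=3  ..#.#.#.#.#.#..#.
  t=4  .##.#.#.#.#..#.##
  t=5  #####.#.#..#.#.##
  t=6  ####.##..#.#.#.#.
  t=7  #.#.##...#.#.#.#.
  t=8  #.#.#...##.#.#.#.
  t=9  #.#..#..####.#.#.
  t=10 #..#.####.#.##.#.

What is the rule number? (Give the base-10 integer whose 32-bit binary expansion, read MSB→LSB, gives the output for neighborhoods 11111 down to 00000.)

  [31] ##### => #  t=5,i=0
  [30] ####. => #  t=2,i=8
  [29] ###.# => .  t=1,i=1
  [28] ###.. => .  t=1,i=13
  [27] ##.## => #  t=4,i=0
  [26] ##.#. => #  t=1,i=2
  [25] ##..# => .  t=1,i=14
  [24] ##... => .  t=0,i=5
  [23] #.### => #  t=2,i=6
  [22] #.##. => #  t=4,i=1
  [21] #.#.# => #  t=2,i=4
  [20] #.#.. => .  t=0,i=15
  [19] #..## => #  t=1,i=15
  [18] #..#. => .  t=1,i=5
  [17] #...# => .  t=2,i=13
  [16] #.... => #  t=0,i=0
  [15] .#### => .  t=2,i=7
  [14] .###. => .  t=1,i=0
  [13] .##.# => #  t=4,i=2
  [12] .##.. => .  t=0,i=4
  [11] .#.## => .  t=2,i=5
  [10] .#.#. => .  t=0,i=14
  [9] .#..# => #  t=1,i=4
  [8] .#... => #  t=0,i=16
  [7] ..### => #  t=1,i=11
  [6] ..##. => #  t=0,i=3
  [5] ..#.# => #  t=0,i=13
  [4] ..#.. => #  t=1,i=6
  [3] ...## => .  t=0,i=2
  [2] ...#. => #  t=0,i=12
  [1] ....# => #  t=0,i=1
  [0] ..... => .  t=0,i=7
  bits 11001100111010010010001111110110 = 3437831158

3437831158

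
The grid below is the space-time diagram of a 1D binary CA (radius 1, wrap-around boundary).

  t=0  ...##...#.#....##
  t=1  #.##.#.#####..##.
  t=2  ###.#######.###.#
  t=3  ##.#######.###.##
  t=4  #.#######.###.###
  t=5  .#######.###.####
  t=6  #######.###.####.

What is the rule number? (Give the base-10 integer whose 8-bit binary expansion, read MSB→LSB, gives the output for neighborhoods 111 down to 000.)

  [7] ### => #  t=1,i=8
  [6] ##. => .  t=0,i=4
  [5] #.# => #  t=0,i=9
  [4] #.. => #  t=0,i=0
  [3] .## => #  t=0,i=3
  [2] .#. => #  t=0,i=8
  [1] ..# => #  t=0,i=2
  [0] ... => .  t=0,i=1
  bits 10111110 = 190

190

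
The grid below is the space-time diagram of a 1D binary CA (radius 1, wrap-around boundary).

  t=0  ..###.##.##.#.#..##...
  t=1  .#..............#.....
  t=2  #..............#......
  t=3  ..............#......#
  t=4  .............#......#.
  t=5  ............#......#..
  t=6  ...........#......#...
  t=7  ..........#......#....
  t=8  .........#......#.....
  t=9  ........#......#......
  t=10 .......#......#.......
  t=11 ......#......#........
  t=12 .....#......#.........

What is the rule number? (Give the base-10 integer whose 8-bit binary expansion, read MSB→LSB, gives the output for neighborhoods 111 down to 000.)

  nb ###: next=.  (t=0,i=3, bit7=0)
  nb ##.: next=.  (t=0,i=4, bit6=0)
  nb #.#: next=.  (t=0,i=5, bit5=0)
  nb #..: next=.  (t=0,i=15, bit4=0)
  nb .##: next=.  (t=0,i=2, bit3=0)
  nb .#.: next=.  (t=0,i=12, bit2=0)
  nb ..#: next=#  (t=0,i=1, bit1=1)
  nb ...: next=.  (t=0,i=0, bit0=0)
  bits 00000010 = 2

2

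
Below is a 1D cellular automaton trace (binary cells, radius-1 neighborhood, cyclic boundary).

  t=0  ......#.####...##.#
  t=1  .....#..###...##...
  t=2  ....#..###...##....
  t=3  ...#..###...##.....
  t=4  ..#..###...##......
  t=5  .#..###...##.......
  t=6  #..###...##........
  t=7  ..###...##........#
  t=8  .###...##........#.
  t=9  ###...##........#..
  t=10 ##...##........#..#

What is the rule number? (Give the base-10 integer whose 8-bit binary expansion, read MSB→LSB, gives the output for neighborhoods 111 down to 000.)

  ### -> #   bit 7 = 1  t=0,i=9
  ##. -> .   bit 6 = 0  t=0,i=11
  #.# -> .   bit 5 = 0  t=0,i=7
  #.. -> .   bit 4 = 0  t=0,i=0
  .## -> #   bit 3 = 1  t=0,i=8
  .#. -> .   bit 2 = 0  t=0,i=6
  ..# -> #   bit 1 = 1  t=0,i=5
  ... -> .   bit 0 = 0  t=0,i=1
  bits 10001010 = 138

138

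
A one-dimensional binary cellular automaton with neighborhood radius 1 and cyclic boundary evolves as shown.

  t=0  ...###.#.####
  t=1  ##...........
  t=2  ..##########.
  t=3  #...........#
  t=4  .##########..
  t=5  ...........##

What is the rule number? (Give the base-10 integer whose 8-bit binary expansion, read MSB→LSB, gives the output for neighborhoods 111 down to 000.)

  ### -> .   bit 7 = 0  t=0,i=4
  ##. -> .   bit 6 = 0  t=0,i=5
  #.# -> .   bit 5 = 0  t=0,i=6
  #.. -> #   bit 4 = 1  t=0,i=0
  .## -> .   bit 3 = 0  t=0,i=3
  .#. -> .   bit 2 = 0  t=0,i=7
  ..# -> .   bit 1 = 0  t=0,i=2
  ... -> #   bit 0 = 1  t=0,i=1
  bits 00010001 = 17

17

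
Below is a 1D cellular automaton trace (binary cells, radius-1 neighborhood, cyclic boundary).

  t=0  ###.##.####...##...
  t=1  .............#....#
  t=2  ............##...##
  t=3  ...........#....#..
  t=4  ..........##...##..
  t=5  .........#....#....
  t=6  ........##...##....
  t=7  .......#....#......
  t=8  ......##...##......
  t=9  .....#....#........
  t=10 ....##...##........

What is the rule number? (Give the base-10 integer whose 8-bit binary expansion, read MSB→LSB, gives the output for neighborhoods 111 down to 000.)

6

  ###|.  b7=0 t=0,i=1
  ##.|.  b6=0 t=0,i=2
  #.#|.  b5=0 t=0,i=3
  #..|.  b4=0 t=0,i=11
  .##|.  b3=0 t=0,i=0
  .#.|#  b2=1 t=1,i=13
  ..#|#  b1=1 t=0,i=13
  ...|.  b0=0 t=0,i=12
  bits 00000110 = 6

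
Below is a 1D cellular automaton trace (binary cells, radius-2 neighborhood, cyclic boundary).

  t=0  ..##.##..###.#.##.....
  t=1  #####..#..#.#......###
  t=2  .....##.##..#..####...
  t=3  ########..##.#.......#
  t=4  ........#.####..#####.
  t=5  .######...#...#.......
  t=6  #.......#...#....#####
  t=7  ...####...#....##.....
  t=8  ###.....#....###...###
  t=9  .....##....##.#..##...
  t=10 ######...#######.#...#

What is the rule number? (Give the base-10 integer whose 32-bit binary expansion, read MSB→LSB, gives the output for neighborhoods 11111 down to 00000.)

244736587

  ##### -> .   bit 31 = 0  t=1,i=0
  ####. -> .   bit 30 = 0  t=1,i=3
  ###.# -> .   bit 29 = 0  t=0,i=11
  ###.. -> .   bit 28 = 0  t=1,i=4
  ##.## -> #   bit 27 = 1  t=0,i=4
  ##.#. -> #   bit 26 = 1  t=0,i=12
  ##..# -> #   bit 25 = 1  t=0,i=7
  ##... -> .   bit 24 = 0  t=0,i=17
  #.### -> #   bit 23 = 1  t=4,i=10
  #.##. -> .   bit 22 = 0  t=0,i=5
  #.#.# -> .   bit 21 = 0  t=0,i=13
  #.#.. -> #   bit 20 = 1  t=1,i=12
  #..## -> .   bit 19 = 0  t=0,i=8
  #..#. -> #   bit 18 = 1  t=1,i=6
  #...# -> #   bit 17 = 1  t=5,i=8
  #.... -> .   bit 16 = 0  t=0,i=18
  .#### -> .   bit 15 = 0  t=1,i=20
  .###. -> #   bit 14 = 1  t=0,i=10
  .##.# -> #   bit 13 = 1  t=0,i=3
  .##.. -> .   bit 12 = 0  t=0,i=6
  .#.## -> .   bit 11 = 0  t=0,i=14
  .#.#. -> .   bit 10 = 0  t=1,i=11
  .#..# -> #   bit 9 = 1  t=1,i=8
  .#... -> .   bit 8 = 0  t=1,i=13
  ..### -> .   bit 7 = 0  t=0,i=9
  ..##. -> #   bit 6 = 1  t=0,i=2
  ..#.# -> .   bit 5 = 0  t=1,i=10
  ..#.. -> .   bit 4 = 0  t=1,i=7
  ...## -> #   bit 3 = 1  t=0,i=1
  ...#. -> .   bit 2 = 0  t=4,i=7
  ....# -> #   bit 1 = 1  t=0,i=0
  ..... -> #   bit 0 = 1  t=0,i=19
  bits 00001110100101100110001001001011 = 244736587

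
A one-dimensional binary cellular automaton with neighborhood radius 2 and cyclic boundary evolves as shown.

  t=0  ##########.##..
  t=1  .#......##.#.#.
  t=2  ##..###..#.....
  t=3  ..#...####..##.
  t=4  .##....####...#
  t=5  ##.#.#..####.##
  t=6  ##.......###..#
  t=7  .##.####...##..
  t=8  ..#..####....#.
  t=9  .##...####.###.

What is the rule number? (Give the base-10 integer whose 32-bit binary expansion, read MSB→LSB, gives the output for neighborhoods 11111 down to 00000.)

  [31] ##### => .  t=0,i=2
  [30] ####. => #  t=0,i=8
  [29] ###.# => #  t=0,i=9
  [28] ###.. => #  t=2,i=6
  [27] ##.## => .  t=0,i=10
  [26] ##.#. => .  t=1,i=10
  [25] ##..# => #  t=0,i=13
  [24] ##... => #  t=3,i=14
  [23] #.### => .  t=5,i=13
  [22] #.##. => #  t=0,i=11
  [21] #.#.# => .  t=1,i=11
  [20] #.#.. => .  t=1,i=13
  [19] #..## => .  t=0,i=14
  [18] #..#. => #  t=1,i=0
  [17] #...# => .  t=3,i=0
  [16] #.... => .  t=1,i=3
  [15] .#### => #  t=0,i=1
  [14] .###. => .  t=2,i=5
  [13] .##.# => #  t=1,i=9
  [12] .##.. => .  t=0,i=12
  [11] .#.## => #  t=4,i=0
  [10] .#.#. => .  t=1,i=12
  [9] .#..# => .  t=1,i=14
  [8] .#... => .  t=1,i=2
  [7] ..### => .  t=0,i=0
  [6] ..##. => .  t=1,i=8
  [5] ..#.# => #  t=4,i=14
  [4] ..#.. => #  t=1,i=1
  [3] ...## => .  t=1,i=7
  [2] ...#. => #  t=3,i=1
  [1] ....# => #  t=1,i=6
  [0] ..... => #  t=1,i=4
  bits 01110011010001001010100000110111 = 1933879351

1933879351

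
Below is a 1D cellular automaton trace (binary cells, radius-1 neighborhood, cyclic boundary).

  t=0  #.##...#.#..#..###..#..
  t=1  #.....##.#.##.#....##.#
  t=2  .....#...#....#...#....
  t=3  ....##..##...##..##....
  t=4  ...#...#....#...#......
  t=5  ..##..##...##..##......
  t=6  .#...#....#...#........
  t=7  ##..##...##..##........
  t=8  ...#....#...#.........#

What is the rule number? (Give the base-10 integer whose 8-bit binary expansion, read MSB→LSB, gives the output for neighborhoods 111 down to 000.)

  nb ###: next=.  (t=0,i=16, bit7=0)
  nb ##.: next=.  (t=0,i=3, bit6=0)
  nb #.#: next=.  (t=0,i=1, bit5=0)
  nb #..: next=.  (t=0,i=4, bit4=0)
  nb .##: next=.  (t=0,i=2, bit3=0)
  nb .#.: next=#  (t=0,i=0, bit2=1)
  nb ..#: next=#  (t=0,i=6, bit1=1)
  nb ...: next=.  (t=0,i=5, bit0=0)
  bits 00000110 = 6

6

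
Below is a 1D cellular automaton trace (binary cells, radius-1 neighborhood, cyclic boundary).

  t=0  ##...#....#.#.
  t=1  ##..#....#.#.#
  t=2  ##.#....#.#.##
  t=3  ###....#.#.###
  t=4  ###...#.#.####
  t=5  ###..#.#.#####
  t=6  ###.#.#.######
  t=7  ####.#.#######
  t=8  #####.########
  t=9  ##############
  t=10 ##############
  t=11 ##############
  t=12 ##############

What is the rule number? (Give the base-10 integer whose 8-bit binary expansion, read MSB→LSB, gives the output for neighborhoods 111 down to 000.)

  [7] ### => #  t=1,i=0
  [6] ##. => #  t=0,i=1
  [5] #.# => #  t=0,i=11
  [4] #.. => .  t=0,i=2
  [3] .## => #  t=0,i=0
  [2] .#. => .  t=0,i=5
  [1] ..# => #  t=0,i=4
  [0] ... => .  t=0,i=3
  bits 11101010 = 234

234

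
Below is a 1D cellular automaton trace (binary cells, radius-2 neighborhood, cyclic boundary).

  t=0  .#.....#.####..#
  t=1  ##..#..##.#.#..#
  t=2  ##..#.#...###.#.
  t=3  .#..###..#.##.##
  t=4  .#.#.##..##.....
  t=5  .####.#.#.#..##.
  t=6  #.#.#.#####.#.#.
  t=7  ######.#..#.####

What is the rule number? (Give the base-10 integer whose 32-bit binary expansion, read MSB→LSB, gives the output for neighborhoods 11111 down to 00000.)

  [31] ##### => .  t=6,i=8
  [30] ####. => .  t=0,i=11
  [29] ###.# => #  t=2,i=12
  [28] ###.. => #  t=0,i=12
  [27] ##.## => .  t=3,i=13
  [26] ##.#. => .  t=1,i=9
  [25] ##..# => .  t=0,i=13
  [24] ##... => .  t=4,i=11
  [23] #.### => .  t=0,i=9
  [22] #.##. => .  t=2,i=0
  [21] #.#.# => #  t=1,i=10
  [20] #.#.. => #  t=0,i=1
  [19] #..## => #  t=1,i=6
  [18] #..#. => .  t=0,i=14
  [17] #...# => .  t=2,i=8
  [16] #.... => .  t=0,i=3
  [15] .#### => #  t=0,i=10
  [14] .###. => #  t=1,i=0
  [13] .##.# => .  t=1,i=8
  [12] .##.. => #  t=2,i=1
  [11] .#.## => #  t=0,i=8
  [10] .#.#. => #  t=0,i=0
  [9] .#..# => .  t=1,i=5
  [8] .#... => .  t=0,i=2
  [7] ..### => .  t=1,i=15
  [6] ..##. => .  t=1,i=7
  [5] ..#.# => #  t=0,i=7
  [4] ..#.. => #  t=1,i=4
  [3] ...## => #  t=2,i=9
  [2] ...#. => .  t=0,i=6
  [1] ....# => .  t=0,i=5
  [0] ..... => #  t=0,i=4
  bits 00110000001110001101110000111001 = 809032761

809032761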